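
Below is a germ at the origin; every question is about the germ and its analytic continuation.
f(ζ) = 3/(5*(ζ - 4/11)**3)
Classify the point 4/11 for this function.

The point is a pole of order 3.

The denominator factor ζ - 4/11 vanishes at 4/11 and appears to the power 3; the numerator there equals 3/5, nonzero, and no other factor vanishes.
Hence a pole whose order is the multiplicity, 3.


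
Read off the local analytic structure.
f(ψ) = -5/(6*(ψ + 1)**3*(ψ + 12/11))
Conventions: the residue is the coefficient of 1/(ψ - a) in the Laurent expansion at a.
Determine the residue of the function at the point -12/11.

The residue is 6655/6.

At the order-1 pole -12/11 set g(ψ) = (ψ - (-12/11))*f(ψ) = -5/(6*(ψ + 1)**3).
Simple pole: residue = g(a) at a = -12/11, which is 6655/6.


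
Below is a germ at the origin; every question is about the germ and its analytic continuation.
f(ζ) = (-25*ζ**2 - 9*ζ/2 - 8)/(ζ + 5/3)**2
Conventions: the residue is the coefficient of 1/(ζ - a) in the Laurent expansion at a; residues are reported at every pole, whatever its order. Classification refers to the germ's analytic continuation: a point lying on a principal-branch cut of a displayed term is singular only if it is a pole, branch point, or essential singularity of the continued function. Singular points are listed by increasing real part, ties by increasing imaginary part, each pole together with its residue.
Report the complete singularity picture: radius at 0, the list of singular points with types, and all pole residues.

Denominator factor (ζ + 5/3)^2: pole of order 2 at -5/3, modulus 5/3.
The radius of convergence is the smallest modulus among the singular points: 5/3.
At the order-2 pole -5/3 set g(ζ) = (ζ - (-5/3))^2*f(ζ) = -25*ζ**2 - 9*ζ/2 - 8.
Order-2 pole: residue = g'(a); g'(-5/3) = 473/6, so the residue is 473/6.

Radius of convergence at 0: 5/3.
At -5/3: a pole of order 2; residue 473/6.


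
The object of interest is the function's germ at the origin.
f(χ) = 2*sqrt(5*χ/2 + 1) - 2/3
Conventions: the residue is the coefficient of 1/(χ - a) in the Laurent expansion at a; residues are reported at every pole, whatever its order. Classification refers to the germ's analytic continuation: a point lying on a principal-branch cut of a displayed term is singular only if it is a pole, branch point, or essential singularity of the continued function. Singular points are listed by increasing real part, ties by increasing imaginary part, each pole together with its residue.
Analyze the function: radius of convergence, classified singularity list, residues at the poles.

Radius of convergence at 0: 2/5.
At -2/5: an algebraic (square-root) branch point.

Branch term (2)*sqrt(1 - χ/(-2/5)): its argument vanishes at χ = -2/5, a square-root branch point, modulus 2/5.
The radius of convergence is the smallest modulus among the singular points: 2/5.


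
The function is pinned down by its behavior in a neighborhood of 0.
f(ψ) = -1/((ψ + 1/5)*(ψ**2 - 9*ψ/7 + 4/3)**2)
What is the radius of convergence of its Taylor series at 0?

The radius of convergence is 1/5.

Denominator factor (ψ**2 - 9*ψ/7 + 4/3)^2: discriminant -541/147, complex-conjugate roots (9/14) + ((1/42)*sqrt(1623))*i and (9/14) - ((1/42)*sqrt(1623))*i; poles of order 2, moduli (2/3)*sqrt(3) and (2/3)*sqrt(3).
Denominator factor (ψ + 1/5): pole of order 1 at -1/5, modulus 1/5.
The radius of convergence is the smallest modulus among the singular points: 1/5.


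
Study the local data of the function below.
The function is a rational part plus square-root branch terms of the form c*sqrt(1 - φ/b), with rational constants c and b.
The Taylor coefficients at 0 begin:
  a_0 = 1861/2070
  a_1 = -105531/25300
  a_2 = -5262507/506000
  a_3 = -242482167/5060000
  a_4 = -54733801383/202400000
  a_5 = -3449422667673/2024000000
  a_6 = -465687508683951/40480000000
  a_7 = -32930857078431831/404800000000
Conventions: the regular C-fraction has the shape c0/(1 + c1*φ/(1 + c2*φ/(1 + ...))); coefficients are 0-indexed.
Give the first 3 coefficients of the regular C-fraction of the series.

The regular C-fraction coefficients are [1861/2070, 949779/204710, -20546069073/2880433468].

Taylor coefficients (read off): a_0 = 1861/2070, a_1 = -105531/25300, a_2 = -5262507/506000.
c0 = a_0 = 1861/2070. Peel one level at a time: if S = 1 + c*φ/S' with S'(0) = 1, then c is the φ-coefficient of S and S' = c*φ/(S - 1).
S_1 = c0/f = 1 + (949779/204710)*φ + (554743864971/16762473640)*φ^2 + ...; c1 = 949779/204710.
S_2 = c1*φ/(S_1 - 1) = 1 + (-20546069073/2880433468)*φ + ...; c2 = -20546069073/2880433468.


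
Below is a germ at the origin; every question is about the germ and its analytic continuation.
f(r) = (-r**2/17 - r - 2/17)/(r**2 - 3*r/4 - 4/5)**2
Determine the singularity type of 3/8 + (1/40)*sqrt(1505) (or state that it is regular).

The denominator factor r**2 - 3*r/4 - 4/5 vanishes at 3/8 + (1/40)*sqrt(1505) and appears to the power 2; the numerator there equals -89/160 - (71/2720)*sqrt(1505), nonzero, and no other factor vanishes.
Hence a pole whose order is the multiplicity, 2.

The point is a pole of order 2.


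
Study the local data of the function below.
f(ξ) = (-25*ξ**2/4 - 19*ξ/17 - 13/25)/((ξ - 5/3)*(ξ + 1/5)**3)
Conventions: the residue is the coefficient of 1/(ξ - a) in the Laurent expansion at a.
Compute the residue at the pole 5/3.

The residue is -4531215/1492736.

At the order-1 pole 5/3 set g(ξ) = (ξ - (5/3))*f(ξ) = (-25*ξ**2/4 - 19*ξ/17 - 13/25)/(ξ + 1/5)**3.
Simple pole: residue = g(a) at a = 5/3, which is -4531215/1492736.


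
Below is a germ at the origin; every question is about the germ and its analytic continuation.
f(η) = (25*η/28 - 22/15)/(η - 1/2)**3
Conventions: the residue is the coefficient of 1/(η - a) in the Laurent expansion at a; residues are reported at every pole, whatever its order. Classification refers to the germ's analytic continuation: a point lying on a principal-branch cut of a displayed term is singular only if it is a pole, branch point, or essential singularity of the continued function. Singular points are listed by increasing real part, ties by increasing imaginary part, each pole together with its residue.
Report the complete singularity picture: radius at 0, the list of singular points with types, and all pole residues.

Denominator factor (η - 1/2)^3: pole of order 3 at 1/2, modulus 1/2.
The radius of convergence is the smallest modulus among the singular points: 1/2.
At the order-3 pole 1/2 set g(η) = (η - (1/2))^3*f(η) = 25*η/28 - 22/15.
Order-3 pole: residue = g''(a)/2; g''(1/2) = 0, so the residue is 0.

Radius of convergence at 0: 1/2.
At 1/2: a pole of order 3; residue 0.


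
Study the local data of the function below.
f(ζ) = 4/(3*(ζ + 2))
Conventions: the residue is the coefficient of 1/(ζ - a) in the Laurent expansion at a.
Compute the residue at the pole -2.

The residue is 4/3.

At the order-1 pole -2 set g(ζ) = (ζ - (-2))*f(ζ) = 4/3.
Simple pole: residue = g(a) at a = -2, which is 4/3.


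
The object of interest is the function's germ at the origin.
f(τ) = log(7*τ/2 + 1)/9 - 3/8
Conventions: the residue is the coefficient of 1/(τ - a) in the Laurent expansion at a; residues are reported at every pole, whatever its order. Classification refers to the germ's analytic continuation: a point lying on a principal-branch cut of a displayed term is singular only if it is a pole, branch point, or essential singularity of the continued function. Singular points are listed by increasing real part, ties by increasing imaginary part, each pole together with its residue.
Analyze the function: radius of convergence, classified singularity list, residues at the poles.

Branch term (1/9)*log(1 - τ/(-2/7)): its argument vanishes at τ = -2/7, a logarithmic branch point, modulus 2/7.
The radius of convergence is the smallest modulus among the singular points: 2/7.

Radius of convergence at 0: 2/7.
At -2/7: a logarithmic branch point.


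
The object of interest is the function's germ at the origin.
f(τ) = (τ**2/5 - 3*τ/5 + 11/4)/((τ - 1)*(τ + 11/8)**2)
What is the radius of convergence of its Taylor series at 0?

The radius of convergence is 1.

Denominator factor (τ + 11/8)^2: pole of order 2 at -11/8, modulus 11/8.
Denominator factor (τ - 1): pole of order 1 at 1, modulus 1.
The radius of convergence is the smallest modulus among the singular points: 1.


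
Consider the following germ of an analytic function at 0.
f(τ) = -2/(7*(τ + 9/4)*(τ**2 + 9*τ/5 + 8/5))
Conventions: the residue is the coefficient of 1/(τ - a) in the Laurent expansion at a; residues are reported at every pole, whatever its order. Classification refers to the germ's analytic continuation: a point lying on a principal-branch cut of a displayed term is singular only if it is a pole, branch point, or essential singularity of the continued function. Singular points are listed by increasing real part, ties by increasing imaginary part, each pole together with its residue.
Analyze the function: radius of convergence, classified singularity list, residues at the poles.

Radius of convergence at 0: (2/5)*sqrt(10).
At -9/4: a pole of order 1; residue -160/1463.
At (-9/10) - ((1/10)*sqrt(79))*i: a pole of order 1; residue (80/1463) - ((1080/115577)*sqrt(79))*i.
At (-9/10) + ((1/10)*sqrt(79))*i: a pole of order 1; residue (80/1463) + ((1080/115577)*sqrt(79))*i.


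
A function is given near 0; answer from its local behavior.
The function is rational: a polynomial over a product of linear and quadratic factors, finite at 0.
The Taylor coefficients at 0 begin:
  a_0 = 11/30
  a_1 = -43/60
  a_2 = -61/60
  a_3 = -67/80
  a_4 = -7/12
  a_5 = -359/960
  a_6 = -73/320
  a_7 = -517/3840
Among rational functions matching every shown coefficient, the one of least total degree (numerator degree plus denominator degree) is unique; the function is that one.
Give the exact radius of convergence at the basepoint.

The radius of convergence is 2.

No rational of total degree below 4 reproduces all 8 coefficients; solving the [2/2] Pade equations on them gives f(k) = (-5*k**2/6 - 13*k/3 + 22/15)/(k - 2)**2, whose expansion matches every shown term.
Denominator factor (k - 2)^2: pole of order 2 at 2, modulus 2.
The radius of convergence is the smallest modulus among the singular points: 2.


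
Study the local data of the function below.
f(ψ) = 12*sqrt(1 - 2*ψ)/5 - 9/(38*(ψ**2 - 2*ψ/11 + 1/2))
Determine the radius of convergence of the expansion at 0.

The radius of convergence is 1/2.

Denominator factor (ψ**2 - 2*ψ/11 + 1/2): discriminant -238/121, complex-conjugate roots (1/11) + ((1/22)*sqrt(238))*i and (1/11) - ((1/22)*sqrt(238))*i; poles of order 1, moduli (1/2)*sqrt(2) and (1/2)*sqrt(2).
Branch term (12/5)*sqrt(1 - ψ/(1/2)): its argument vanishes at ψ = 1/2, a square-root branch point, modulus 1/2.
The radius of convergence is the smallest modulus among the singular points: 1/2.


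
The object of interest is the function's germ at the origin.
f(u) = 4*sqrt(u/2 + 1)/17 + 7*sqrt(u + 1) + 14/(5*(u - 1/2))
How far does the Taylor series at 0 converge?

Denominator factor (u - 1/2): pole of order 1 at 1/2, modulus 1/2.
Branch term (7)*sqrt(1 - u/(-1)): its argument vanishes at u = -1, a square-root branch point, modulus 1.
Branch term (4/17)*sqrt(1 - u/(-2)): its argument vanishes at u = -2, a square-root branch point, modulus 2.
The radius of convergence is the smallest modulus among the singular points: 1/2.

The radius of convergence is 1/2.


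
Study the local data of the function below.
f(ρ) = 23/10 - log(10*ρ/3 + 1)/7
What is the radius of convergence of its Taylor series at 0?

Branch term (-1/7)*log(1 - ρ/(-3/10)): its argument vanishes at ρ = -3/10, a logarithmic branch point, modulus 3/10.
The radius of convergence is the smallest modulus among the singular points: 3/10.

The radius of convergence is 3/10.


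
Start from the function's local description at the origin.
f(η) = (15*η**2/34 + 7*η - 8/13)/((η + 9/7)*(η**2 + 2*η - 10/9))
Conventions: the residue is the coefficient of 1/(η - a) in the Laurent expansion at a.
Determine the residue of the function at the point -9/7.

The residue is 346419/79118.

At the order-1 pole -9/7 set g(η) = (η - (-9/7))*f(η) = (15*η**2/34 + 7*η - 8/13)/(η**2 + 2*η - 10/9).
Simple pole: residue = g(a) at a = -9/7, which is 346419/79118.


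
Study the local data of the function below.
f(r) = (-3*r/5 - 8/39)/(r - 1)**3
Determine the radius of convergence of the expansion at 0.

Denominator factor (r - 1)^3: pole of order 3 at 1, modulus 1.
The radius of convergence is the smallest modulus among the singular points: 1.

The radius of convergence is 1.


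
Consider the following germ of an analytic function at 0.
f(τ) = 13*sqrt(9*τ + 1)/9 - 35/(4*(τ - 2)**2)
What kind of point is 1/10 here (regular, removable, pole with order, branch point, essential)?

The point is a regular point.

Denominator factors: τ - 2 = -19/10 at τ = 1/10 — none vanishes.
Branch term sqrt(1 - τ/(-1/9)): argument at 1/10 is 19/10, nonzero, so 1/10 is not its branch point (a point on a principal cut is still regular for the continued germ).
So the germ continues analytically to 1/10.


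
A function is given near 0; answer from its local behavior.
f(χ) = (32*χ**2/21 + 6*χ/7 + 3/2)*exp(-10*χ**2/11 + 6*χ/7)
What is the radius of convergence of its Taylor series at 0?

The radius of convergence is infinite.

The factor exp(-10*χ**2/11 + 6*χ/7) is entire and contributes no finite singular point.
The polynomial part has no poles.
No finite singular points: the Taylor series at 0 converges everywhere.


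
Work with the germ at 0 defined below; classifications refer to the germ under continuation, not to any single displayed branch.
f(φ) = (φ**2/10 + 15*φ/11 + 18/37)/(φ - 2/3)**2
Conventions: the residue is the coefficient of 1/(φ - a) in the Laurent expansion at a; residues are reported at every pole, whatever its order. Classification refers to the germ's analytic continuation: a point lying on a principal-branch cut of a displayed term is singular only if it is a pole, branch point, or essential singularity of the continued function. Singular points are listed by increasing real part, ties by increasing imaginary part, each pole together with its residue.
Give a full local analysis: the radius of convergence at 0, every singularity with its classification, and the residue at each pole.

Radius of convergence at 0: 2/3.
At 2/3: a pole of order 2; residue 247/165.

Denominator factor (φ - 2/3)^2: pole of order 2 at 2/3, modulus 2/3.
The radius of convergence is the smallest modulus among the singular points: 2/3.
At the order-2 pole 2/3 set g(φ) = (φ - (2/3))^2*f(φ) = φ**2/10 + 15*φ/11 + 18/37.
Order-2 pole: residue = g'(a); g'(2/3) = 247/165, so the residue is 247/165.


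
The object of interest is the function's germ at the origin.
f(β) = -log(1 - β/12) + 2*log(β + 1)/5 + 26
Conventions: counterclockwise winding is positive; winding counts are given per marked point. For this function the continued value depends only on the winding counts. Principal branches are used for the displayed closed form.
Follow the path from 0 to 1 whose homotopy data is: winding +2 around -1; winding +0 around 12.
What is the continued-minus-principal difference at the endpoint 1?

The rational part is single-valued and drops out of the difference; each branch term changes only by its own monodromy.
(2/5)*log(1 - β/(-1)): each positive loop around -1 adds 2*pi*i to the log, so winding +2 contributes (2/5)*(2)*2*pi*i = (8/5)*pi*i.
(-1)*log(1 - β/(12)): winding 0 around 12, so this term returns to its principal value, contribution 0.
Summing the contributions at β = 1 gives (8/5)*pi*i.

Continued minus principal equals (8/5)*pi*i.


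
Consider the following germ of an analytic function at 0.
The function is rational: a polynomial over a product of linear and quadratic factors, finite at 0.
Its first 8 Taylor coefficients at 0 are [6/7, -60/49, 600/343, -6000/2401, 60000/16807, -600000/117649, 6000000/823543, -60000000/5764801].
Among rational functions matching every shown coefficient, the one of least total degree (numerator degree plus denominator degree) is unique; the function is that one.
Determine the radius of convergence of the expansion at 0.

The radius of convergence is 7/10.

No rational of total degree below 1 reproduces all 8 coefficients; solving the [0/1] Pade equations on them gives f(θ) = 3/(5*(θ + 7/10)), whose expansion matches every shown term.
Denominator factor (θ + 7/10): pole of order 1 at -7/10, modulus 7/10.
The radius of convergence is the smallest modulus among the singular points: 7/10.


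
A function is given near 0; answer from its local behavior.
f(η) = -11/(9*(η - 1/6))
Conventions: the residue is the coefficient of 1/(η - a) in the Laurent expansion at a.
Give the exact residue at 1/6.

At the order-1 pole 1/6 set g(η) = (η - (1/6))*f(η) = -11/9.
Simple pole: residue = g(a) at a = 1/6, which is -11/9.

The residue is -11/9.


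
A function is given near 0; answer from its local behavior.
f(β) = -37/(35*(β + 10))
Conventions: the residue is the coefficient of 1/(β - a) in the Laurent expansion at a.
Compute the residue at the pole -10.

At the order-1 pole -10 set g(β) = (β - (-10))*f(β) = -37/35.
Simple pole: residue = g(a) at a = -10, which is -37/35.

The residue is -37/35.


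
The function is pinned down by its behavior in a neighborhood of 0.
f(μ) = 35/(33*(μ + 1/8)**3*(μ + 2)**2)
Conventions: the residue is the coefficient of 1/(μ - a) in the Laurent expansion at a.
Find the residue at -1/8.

The residue is 28672/111375.

At the order-3 pole -1/8 set g(μ) = (μ - (-1/8))^3*f(μ) = 35/(33*(μ + 2)**2).
Order-3 pole: residue = g''(a)/2; g''(-1/8) = 57344/111375, so the residue is 28672/111375.


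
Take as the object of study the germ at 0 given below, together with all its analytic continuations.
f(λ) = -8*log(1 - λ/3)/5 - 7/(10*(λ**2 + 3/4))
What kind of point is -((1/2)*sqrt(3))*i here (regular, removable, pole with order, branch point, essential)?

The point is a pole of order 1.

The denominator factor λ**2 + 3/4 vanishes at -((1/2)*sqrt(3))*i and appears to the power 1; the numerator there equals -7/10, nonzero, and no other factor vanishes.
The branch terms are analytic at this point.
Hence a pole whose order is the multiplicity, 1.


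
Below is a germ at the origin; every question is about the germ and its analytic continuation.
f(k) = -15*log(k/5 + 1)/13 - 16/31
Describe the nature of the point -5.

The term (-15/13)*log(1 - k/(-5)) has argument 1 - -5/(-5) = 0 at -5: a logarithmic (infinitely-sheeted) branch point; the remaining terms are analytic or single-valued there.

The point is a logarithmic branch point.


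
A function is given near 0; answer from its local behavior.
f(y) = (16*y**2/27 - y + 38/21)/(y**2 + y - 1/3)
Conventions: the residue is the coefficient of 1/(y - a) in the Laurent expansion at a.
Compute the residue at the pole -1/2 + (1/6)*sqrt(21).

The factor y**2 + y - 1/3 splits as (y - a)(y - a') with a = -1/2 + (1/6)*sqrt(21), a' = -1/2 - (1/6)*sqrt(21). At the order-1 pole a set g(y) = (y - a)*f(y) = [16*y**2/27 - y + 38/21] / (y - a').
Simple pole: residue = g(a) at a = -1/2 + (1/6)*sqrt(21), which is -43/54 + (3179/7938)*sqrt(21).

The residue is -43/54 + (3179/7938)*sqrt(21).


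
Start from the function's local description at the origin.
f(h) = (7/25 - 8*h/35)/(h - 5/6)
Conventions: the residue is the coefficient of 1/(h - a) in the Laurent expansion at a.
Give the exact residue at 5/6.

The residue is 47/525.

At the order-1 pole 5/6 set g(h) = (h - (5/6))*f(h) = 7/25 - 8*h/35.
Simple pole: residue = g(a) at a = 5/6, which is 47/525.


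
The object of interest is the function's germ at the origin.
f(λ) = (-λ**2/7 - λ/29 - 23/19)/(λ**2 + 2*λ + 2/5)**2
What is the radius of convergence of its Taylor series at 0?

The radius of convergence is 1 - (1/5)*sqrt(15).

Denominator factor (λ**2 + 2*λ + 2/5)^2: discriminant 12/5, real irrational roots -1 + (1/5)*sqrt(15) and -1 - (1/5)*sqrt(15); poles of order 2, moduli 1 - (1/5)*sqrt(15) and 1 + (1/5)*sqrt(15).
The radius of convergence is the smallest modulus among the singular points: 1 - (1/5)*sqrt(15).


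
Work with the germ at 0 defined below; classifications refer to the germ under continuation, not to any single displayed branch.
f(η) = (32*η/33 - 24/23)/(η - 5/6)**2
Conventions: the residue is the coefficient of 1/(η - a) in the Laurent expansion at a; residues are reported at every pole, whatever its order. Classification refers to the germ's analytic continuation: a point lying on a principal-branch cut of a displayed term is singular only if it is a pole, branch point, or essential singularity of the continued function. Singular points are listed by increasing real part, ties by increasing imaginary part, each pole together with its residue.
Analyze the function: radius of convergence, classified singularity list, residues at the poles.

Denominator factor (η - 5/6)^2: pole of order 2 at 5/6, modulus 5/6.
The radius of convergence is the smallest modulus among the singular points: 5/6.
At the order-2 pole 5/6 set g(η) = (η - (5/6))^2*f(η) = 32*η/33 - 24/23.
Order-2 pole: residue = g'(a); g'(5/6) = 32/33, so the residue is 32/33.

Radius of convergence at 0: 5/6.
At 5/6: a pole of order 2; residue 32/33.


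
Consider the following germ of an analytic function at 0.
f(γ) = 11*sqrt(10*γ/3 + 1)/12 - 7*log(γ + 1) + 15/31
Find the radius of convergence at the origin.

Branch term (-7)*log(1 - γ/(-1)): its argument vanishes at γ = -1, a logarithmic branch point, modulus 1.
Branch term (11/12)*sqrt(1 - γ/(-3/10)): its argument vanishes at γ = -3/10, a square-root branch point, modulus 3/10.
The radius of convergence is the smallest modulus among the singular points: 3/10.

The radius of convergence is 3/10.


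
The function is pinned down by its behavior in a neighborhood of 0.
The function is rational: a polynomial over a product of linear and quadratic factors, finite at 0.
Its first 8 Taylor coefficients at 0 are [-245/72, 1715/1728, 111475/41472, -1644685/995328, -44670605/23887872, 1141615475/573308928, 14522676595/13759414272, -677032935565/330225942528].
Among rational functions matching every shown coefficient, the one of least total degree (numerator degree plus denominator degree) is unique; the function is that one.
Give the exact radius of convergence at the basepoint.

No rational of total degree below 2 reproduces all 8 coefficients; solving the [0/2] Pade equations on them gives f(ω) = -35/(9*(ω**2 + ω/3 + 8/7)), whose expansion matches every shown term.
Denominator factor (ω**2 + ω/3 + 8/7): discriminant -281/63, complex-conjugate roots (-1/6) + ((1/42)*sqrt(1967))*i and (-1/6) - ((1/42)*sqrt(1967))*i; poles of order 1, moduli (2/7)*sqrt(14) and (2/7)*sqrt(14).
The radius of convergence is the smallest modulus among the singular points: (2/7)*sqrt(14).

The radius of convergence is (2/7)*sqrt(14).


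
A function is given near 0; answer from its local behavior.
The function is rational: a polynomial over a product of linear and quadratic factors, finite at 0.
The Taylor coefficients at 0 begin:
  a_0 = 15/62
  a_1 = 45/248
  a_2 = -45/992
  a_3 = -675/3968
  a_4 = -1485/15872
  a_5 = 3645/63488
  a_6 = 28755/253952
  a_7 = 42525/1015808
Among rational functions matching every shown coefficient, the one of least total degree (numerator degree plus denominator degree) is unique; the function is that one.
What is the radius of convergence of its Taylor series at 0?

No rational of total degree below 2 reproduces all 8 coefficients; solving the [0/2] Pade equations on them gives f(φ) = 10/(31*(φ**2 - φ + 4/3)), whose expansion matches every shown term.
Denominator factor (φ**2 - φ + 4/3): discriminant -13/3, complex-conjugate roots (1/2) + ((1/6)*sqrt(39))*i and (1/2) - ((1/6)*sqrt(39))*i; poles of order 1, moduli (2/3)*sqrt(3) and (2/3)*sqrt(3).
The radius of convergence is the smallest modulus among the singular points: (2/3)*sqrt(3).

The radius of convergence is (2/3)*sqrt(3).


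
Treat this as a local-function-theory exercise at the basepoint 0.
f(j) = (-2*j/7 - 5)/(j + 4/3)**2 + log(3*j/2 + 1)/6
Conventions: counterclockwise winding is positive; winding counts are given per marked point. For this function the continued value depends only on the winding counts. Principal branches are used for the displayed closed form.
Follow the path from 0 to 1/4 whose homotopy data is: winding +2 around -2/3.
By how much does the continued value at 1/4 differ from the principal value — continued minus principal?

The rational part is single-valued and drops out of the difference; each branch term changes only by its own monodromy.
(1/6)*log(1 - j/(-2/3)): each positive loop around -2/3 adds 2*pi*i to the log, so winding +2 contributes (1/6)*(2)*2*pi*i = (2/3)*pi*i.
Summing the contributions at j = 1/4 gives (2/3)*pi*i.

Continued minus principal equals (2/3)*pi*i.


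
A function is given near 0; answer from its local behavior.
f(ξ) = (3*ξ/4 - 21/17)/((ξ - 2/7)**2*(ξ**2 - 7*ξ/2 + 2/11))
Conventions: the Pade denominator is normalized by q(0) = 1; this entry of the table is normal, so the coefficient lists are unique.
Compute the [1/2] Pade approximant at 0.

Taylor coefficients needed (expand at 0): a_0 = -11319/136, a_1 = -580503/272, a_2 = -2773155/64, a_3 = -3633012537/4352.
Write the denominator as Q(ξ) = 1 + q1*ξ + q2*ξ^2. Requiring Q*f - P = O(ξ^4) with deg P <= 1 kills the coefficients of ξ^2..ξ^3 in Q*f:
  ξ^2: a_2 + q1*a_1 + q2*a_0 = 0, i.e. -2773155/64 + (-580503/272)*q1 + (-11319/136)*q2 = 0.
  ξ^3: a_3 + q1*a_2 + q2*a_1 = 0, i.e. -3633012537/4352 + (-2773155/64)*q1 + (-580503/272)*q2 = 0.
Solving this linear system: q1 = -5205963/214708, q2 = 21713413/214708.
The numerator is Q*f truncated at degree 1: P0 = a_0 = -11319/136; P1 = a_1 + q1*a_0 = -3393023865/29200288.

The Pade approximant has numerator coefficients [-11319/136, -3393023865/29200288]; denominator coefficients [1, -5205963/214708, 21713413/214708].


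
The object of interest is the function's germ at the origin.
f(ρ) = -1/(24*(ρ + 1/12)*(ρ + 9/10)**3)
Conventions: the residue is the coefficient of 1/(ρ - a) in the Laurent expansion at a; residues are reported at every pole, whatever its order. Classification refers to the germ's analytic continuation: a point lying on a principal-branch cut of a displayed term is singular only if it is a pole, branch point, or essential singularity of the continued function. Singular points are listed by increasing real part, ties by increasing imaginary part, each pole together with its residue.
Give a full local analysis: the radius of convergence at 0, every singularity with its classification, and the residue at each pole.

Radius of convergence at 0: 1/12.
At -9/10: a pole of order 3; residue 9000/117649.
At -1/12: a pole of order 1; residue -9000/117649.

Denominator factor (ρ + 9/10)^3: pole of order 3 at -9/10, modulus 9/10.
Denominator factor (ρ + 1/12): pole of order 1 at -1/12, modulus 1/12.
The radius of convergence is the smallest modulus among the singular points: 1/12.
At the order-3 pole -9/10 set g(ρ) = (ρ - (-9/10))^3*f(ρ) = -1/(24*(ρ + 1/12)).
Order-3 pole: residue = g''(a)/2; g''(-9/10) = 18000/117649, so the residue is 9000/117649.
At the order-1 pole -1/12 set g(ρ) = (ρ - (-1/12))*f(ρ) = -1/(24*(ρ + 9/10)**3).
Simple pole: residue = g(a) at a = -1/12, which is -9000/117649.
List the singular points by increasing real part (a conjugate pair: the negative imaginary part first).


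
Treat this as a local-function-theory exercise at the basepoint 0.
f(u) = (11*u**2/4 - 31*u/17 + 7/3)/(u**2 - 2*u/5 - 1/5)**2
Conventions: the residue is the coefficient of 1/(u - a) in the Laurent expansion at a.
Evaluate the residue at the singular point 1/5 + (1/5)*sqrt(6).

The residue is -(36175/29376)*sqrt(6).

The factor u**2 - 2*u/5 - 1/5 splits as (u - a)(u - a') with a = 1/5 + (1/5)*sqrt(6), a' = 1/5 - (1/5)*sqrt(6). At the order-2 pole a set g(u) = (u - a)^2*f(u) = [11*u**2/4 - 31*u/17 + 7/3] / (u - a')^2.
Order-2 pole: residue = g'(a); g'(1/5 + (1/5)*sqrt(6)) = -(36175/29376)*sqrt(6), so the residue is -(36175/29376)*sqrt(6).


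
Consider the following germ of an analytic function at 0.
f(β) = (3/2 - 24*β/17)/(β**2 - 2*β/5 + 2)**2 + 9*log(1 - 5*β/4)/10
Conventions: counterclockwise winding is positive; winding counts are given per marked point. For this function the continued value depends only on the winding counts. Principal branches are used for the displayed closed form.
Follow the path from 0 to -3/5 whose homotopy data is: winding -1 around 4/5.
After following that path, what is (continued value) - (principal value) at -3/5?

Continued minus principal equals -(9/5)*pi*i.

The rational part is single-valued and drops out of the difference; each branch term changes only by its own monodromy.
(9/10)*log(1 - β/(4/5)): each positive loop around 4/5 adds 2*pi*i to the log, so winding -1 contributes (9/10)*(-1)*2*pi*i = -(9/5)*pi*i.
Summing the contributions at β = -3/5 gives -(9/5)*pi*i.


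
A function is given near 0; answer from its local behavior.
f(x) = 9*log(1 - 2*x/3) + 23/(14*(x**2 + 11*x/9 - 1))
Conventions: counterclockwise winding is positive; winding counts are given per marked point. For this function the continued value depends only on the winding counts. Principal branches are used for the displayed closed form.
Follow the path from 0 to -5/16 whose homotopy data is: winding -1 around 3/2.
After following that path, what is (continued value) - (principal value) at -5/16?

The rational part is single-valued and drops out of the difference; each branch term changes only by its own monodromy.
(9)*log(1 - x/(3/2)): each positive loop around 3/2 adds 2*pi*i to the log, so winding -1 contributes (9)*(-1)*2*pi*i = -(18)*pi*i.
Summing the contributions at x = -5/16 gives -(18)*pi*i.

Continued minus principal equals -(18)*pi*i.


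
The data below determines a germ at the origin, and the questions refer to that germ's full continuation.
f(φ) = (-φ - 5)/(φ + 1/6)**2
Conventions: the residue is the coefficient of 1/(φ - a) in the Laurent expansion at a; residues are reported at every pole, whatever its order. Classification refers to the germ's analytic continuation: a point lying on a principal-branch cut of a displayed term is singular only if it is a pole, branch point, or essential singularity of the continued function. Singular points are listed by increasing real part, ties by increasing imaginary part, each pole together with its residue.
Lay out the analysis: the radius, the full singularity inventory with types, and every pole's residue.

Denominator factor (φ + 1/6)^2: pole of order 2 at -1/6, modulus 1/6.
The radius of convergence is the smallest modulus among the singular points: 1/6.
At the order-2 pole -1/6 set g(φ) = (φ - (-1/6))^2*f(φ) = -φ - 5.
Order-2 pole: residue = g'(a); g'(-1/6) = -1, so the residue is -1.

Radius of convergence at 0: 1/6.
At -1/6: a pole of order 2; residue -1.


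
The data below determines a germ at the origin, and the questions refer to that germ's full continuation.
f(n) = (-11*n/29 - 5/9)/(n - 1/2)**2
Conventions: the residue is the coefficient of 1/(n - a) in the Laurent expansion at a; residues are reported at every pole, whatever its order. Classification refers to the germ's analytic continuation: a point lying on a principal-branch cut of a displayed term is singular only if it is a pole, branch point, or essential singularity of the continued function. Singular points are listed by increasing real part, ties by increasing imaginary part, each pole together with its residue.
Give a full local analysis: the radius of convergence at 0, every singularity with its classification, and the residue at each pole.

Radius of convergence at 0: 1/2.
At 1/2: a pole of order 2; residue -11/29.

Denominator factor (n - 1/2)^2: pole of order 2 at 1/2, modulus 1/2.
The radius of convergence is the smallest modulus among the singular points: 1/2.
At the order-2 pole 1/2 set g(n) = (n - (1/2))^2*f(n) = -11*n/29 - 5/9.
Order-2 pole: residue = g'(a); g'(1/2) = -11/29, so the residue is -11/29.


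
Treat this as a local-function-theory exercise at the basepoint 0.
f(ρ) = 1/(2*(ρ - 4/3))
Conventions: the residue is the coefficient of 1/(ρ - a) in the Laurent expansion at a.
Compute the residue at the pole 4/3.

At the order-1 pole 4/3 set g(ρ) = (ρ - (4/3))*f(ρ) = 1/2.
Simple pole: residue = g(a) at a = 4/3, which is 1/2.

The residue is 1/2.


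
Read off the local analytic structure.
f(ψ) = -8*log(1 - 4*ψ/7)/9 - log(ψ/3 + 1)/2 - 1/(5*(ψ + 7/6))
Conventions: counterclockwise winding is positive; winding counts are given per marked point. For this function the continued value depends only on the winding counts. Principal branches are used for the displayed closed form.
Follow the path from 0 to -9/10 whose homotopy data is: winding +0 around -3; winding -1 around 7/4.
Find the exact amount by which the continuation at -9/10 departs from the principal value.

The rational part is single-valued and drops out of the difference; each branch term changes only by its own monodromy.
(-8/9)*log(1 - ψ/(7/4)): each positive loop around 7/4 adds 2*pi*i to the log, so winding -1 contributes (-8/9)*(-1)*2*pi*i = (16/9)*pi*i.
(-1/2)*log(1 - ψ/(-3)): winding 0 around -3, so this term returns to its principal value, contribution 0.
Summing the contributions at ψ = -9/10 gives (16/9)*pi*i.

Continued minus principal equals (16/9)*pi*i.


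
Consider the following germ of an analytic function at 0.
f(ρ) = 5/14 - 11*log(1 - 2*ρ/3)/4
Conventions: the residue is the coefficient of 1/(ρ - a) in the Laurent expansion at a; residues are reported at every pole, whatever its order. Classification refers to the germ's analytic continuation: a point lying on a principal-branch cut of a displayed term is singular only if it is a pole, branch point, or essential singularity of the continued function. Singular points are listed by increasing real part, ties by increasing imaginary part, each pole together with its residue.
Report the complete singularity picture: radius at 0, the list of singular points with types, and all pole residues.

Radius of convergence at 0: 3/2.
At 3/2: a logarithmic branch point.

Branch term (-11/4)*log(1 - ρ/(3/2)): its argument vanishes at ρ = 3/2, a logarithmic branch point, modulus 3/2.
The radius of convergence is the smallest modulus among the singular points: 3/2.


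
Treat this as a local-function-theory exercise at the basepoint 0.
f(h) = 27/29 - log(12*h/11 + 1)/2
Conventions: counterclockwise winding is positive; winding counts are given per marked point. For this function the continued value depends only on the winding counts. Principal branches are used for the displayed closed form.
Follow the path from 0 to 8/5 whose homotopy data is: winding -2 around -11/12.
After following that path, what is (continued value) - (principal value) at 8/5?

The rational part is single-valued and drops out of the difference; each branch term changes only by its own monodromy.
(-1/2)*log(1 - h/(-11/12)): each positive loop around -11/12 adds 2*pi*i to the log, so winding -2 contributes (-1/2)*(-2)*2*pi*i = (2)*pi*i.
Summing the contributions at h = 8/5 gives (2)*pi*i.

Continued minus principal equals (2)*pi*i.


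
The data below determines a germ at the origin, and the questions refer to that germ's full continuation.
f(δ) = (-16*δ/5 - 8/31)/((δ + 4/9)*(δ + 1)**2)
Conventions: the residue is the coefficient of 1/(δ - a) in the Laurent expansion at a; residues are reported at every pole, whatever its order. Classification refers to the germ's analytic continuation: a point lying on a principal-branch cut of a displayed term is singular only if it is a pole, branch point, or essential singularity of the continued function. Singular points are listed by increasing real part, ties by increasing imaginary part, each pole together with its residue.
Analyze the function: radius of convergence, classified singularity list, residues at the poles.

Denominator factor (δ + 1)^2: pole of order 2 at -1, modulus 1.
Denominator factor (δ + 4/9): pole of order 1 at -4/9, modulus 4/9.
The radius of convergence is the smallest modulus among the singular points: 4/9.
At the order-2 pole -1 set g(δ) = (δ - (-1))^2*f(δ) = (-16*δ/5 - 8/31)/(δ + 4/9).
Order-2 pole: residue = g'(a); g'(-1) = -14616/3875, so the residue is -14616/3875.
At the order-1 pole -4/9 set g(δ) = (δ - (-4/9))*f(δ) = (-16*δ/5 - 8/31)/(δ + 1)**2.
Simple pole: residue = g(a) at a = -4/9, which is 14616/3875.
List the singular points by increasing real part (a conjugate pair: the negative imaginary part first).

Radius of convergence at 0: 4/9.
At -1: a pole of order 2; residue -14616/3875.
At -4/9: a pole of order 1; residue 14616/3875.


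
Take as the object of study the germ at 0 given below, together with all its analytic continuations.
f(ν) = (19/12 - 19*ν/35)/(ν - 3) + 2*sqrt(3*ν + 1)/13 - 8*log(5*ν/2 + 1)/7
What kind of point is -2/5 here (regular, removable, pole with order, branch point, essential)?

The point is a logarithmic branch point.

The term (-8/7)*log(1 - ν/(-2/5)) has argument 1 - -2/5/(-2/5) = 0 at -2/5: a logarithmic (infinitely-sheeted) branch point; the remaining terms are analytic or single-valued there.


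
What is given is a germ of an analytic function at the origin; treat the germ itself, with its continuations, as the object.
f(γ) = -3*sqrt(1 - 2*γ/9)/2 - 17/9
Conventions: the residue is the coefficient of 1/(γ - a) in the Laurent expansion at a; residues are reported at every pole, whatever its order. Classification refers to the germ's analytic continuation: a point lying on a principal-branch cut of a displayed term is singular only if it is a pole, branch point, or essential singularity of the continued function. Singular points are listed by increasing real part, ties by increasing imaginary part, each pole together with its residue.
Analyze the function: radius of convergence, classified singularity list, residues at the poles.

Branch term (-3/2)*sqrt(1 - γ/(9/2)): its argument vanishes at γ = 9/2, a square-root branch point, modulus 9/2.
The radius of convergence is the smallest modulus among the singular points: 9/2.

Radius of convergence at 0: 9/2.
At 9/2: an algebraic (square-root) branch point.


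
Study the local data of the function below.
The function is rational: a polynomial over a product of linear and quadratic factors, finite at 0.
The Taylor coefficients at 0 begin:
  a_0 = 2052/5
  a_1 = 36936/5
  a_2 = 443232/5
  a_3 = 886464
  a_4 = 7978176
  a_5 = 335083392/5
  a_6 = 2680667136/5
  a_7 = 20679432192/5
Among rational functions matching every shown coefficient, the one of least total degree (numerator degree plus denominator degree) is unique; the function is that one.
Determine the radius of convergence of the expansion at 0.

The radius of convergence is 1/6.

No rational of total degree below 3 reproduces all 8 coefficients; solving the [0/3] Pade equations on them gives f(η) = -19/(10*(η - 1/6)**3), whose expansion matches every shown term.
Denominator factor (η - 1/6)^3: pole of order 3 at 1/6, modulus 1/6.
The radius of convergence is the smallest modulus among the singular points: 1/6.


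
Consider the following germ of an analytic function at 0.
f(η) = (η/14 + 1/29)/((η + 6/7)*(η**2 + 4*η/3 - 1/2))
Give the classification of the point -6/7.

The denominator factor η + 6/7 vanishes at -6/7 and appears to the power 1; the numerator there equals -38/1421, nonzero, and no other factor vanishes.
Hence a pole whose order is the multiplicity, 1.

The point is a pole of order 1.


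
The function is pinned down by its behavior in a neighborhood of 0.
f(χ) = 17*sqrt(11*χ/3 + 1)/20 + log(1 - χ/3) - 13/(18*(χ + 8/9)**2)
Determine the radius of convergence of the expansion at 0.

Denominator factor (χ + 8/9)^2: pole of order 2 at -8/9, modulus 8/9.
Branch term (17/20)*sqrt(1 - χ/(-3/11)): its argument vanishes at χ = -3/11, a square-root branch point, modulus 3/11.
Branch term (1)*log(1 - χ/(3)): its argument vanishes at χ = 3, a logarithmic branch point, modulus 3.
The radius of convergence is the smallest modulus among the singular points: 3/11.

The radius of convergence is 3/11.
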